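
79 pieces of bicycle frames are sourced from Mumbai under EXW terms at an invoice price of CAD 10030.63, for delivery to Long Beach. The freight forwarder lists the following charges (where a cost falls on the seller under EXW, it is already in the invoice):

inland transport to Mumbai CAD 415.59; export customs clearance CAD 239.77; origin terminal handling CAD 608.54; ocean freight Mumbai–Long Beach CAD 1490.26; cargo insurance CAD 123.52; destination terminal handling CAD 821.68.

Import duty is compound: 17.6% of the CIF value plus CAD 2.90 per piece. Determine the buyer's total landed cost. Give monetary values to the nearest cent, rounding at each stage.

EXW: the seller makes goods available at their premises; the buyer bears all onward costs.
CIF value = EXW price + inland to port + export clearance + origin terminal + freight + insurance = 10030.63 + 415.59 + 239.77 + 608.54 + 1490.26 + 123.52 = 12908.31
Ad valorem component: 12908.31 × 17.6% = 2271.86
Specific component: 79 × 2.90 = 229.10
Import duty = 2271.86 + 229.10 = 2500.96
Buyer bears: inland to port 415.59 + export clearance 239.77 + origin terminal 608.54 + freight 1490.26 + insurance 123.52 + destination terminal 821.68 + duty 2500.96 = 6200.32
Landed cost = invoice 10030.63 + 6200.32 = 16230.95

Total landed cost: CAD 16230.95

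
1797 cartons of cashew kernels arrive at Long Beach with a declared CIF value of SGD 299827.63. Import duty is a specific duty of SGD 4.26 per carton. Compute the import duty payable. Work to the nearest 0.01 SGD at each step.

Import duty: SGD 7655.22

Import duty = 1797 × 4.26 = 7655.22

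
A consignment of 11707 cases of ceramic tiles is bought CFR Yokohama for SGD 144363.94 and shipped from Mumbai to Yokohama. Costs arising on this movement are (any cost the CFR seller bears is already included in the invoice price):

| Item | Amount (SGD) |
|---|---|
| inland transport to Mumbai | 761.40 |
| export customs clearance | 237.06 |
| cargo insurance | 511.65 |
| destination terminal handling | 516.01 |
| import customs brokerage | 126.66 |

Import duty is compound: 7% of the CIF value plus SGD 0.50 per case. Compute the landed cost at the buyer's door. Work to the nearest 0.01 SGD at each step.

Total landed cost: SGD 161513.05

CFR: the seller pays costs through ocean freight to the destination port, but not insurance.
Already in the invoice (seller's account under CFR): inland to port, export clearance — exclude.
CIF value = CFR price + insurance = 144363.94 + 511.65 = 144875.59
Ad valorem component: 144875.59 × 7% = 10141.29
Specific component: 11707 × 0.50 = 5853.50
Import duty = 10141.29 + 5853.50 = 15994.79
Buyer bears: insurance 511.65 + destination terminal 516.01 + brokerage 126.66 + duty 15994.79 = 17149.11
Landed cost = invoice 144363.94 + 17149.11 = 161513.05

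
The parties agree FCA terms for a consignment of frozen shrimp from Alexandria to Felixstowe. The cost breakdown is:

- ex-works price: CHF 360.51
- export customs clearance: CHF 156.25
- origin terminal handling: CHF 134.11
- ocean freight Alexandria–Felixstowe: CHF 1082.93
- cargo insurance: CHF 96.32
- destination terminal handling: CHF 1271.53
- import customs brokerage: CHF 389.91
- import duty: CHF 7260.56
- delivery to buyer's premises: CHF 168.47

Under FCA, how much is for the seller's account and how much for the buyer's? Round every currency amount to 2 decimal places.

FCA: the seller delivers export-cleared goods to the carrier; the buyer bears costs from that point.
Seller's account: goods 360.51 + export clearance 156.25 = 516.76
Buyer's account: origin terminal 134.11 + freight 1082.93 + insurance 96.32 + destination terminal 1271.53 + brokerage 389.91 + duty 7260.56 + delivery 168.47 = 10403.83

Seller: CHF 516.76; buyer: CHF 10403.83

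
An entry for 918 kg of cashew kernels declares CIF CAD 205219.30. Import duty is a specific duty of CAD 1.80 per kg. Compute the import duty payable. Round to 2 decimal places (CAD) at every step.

Import duty: CAD 1652.40

Import duty = 918 × 1.80 = 1652.40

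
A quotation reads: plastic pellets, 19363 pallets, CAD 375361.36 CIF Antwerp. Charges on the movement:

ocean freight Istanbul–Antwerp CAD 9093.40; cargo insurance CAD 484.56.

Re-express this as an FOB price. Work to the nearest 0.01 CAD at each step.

FOB price: CAD 365783.40

From CIF to FOB, the seller no longer bears: freight, insurance.
FOB price = 375361.36 − 9093.40 − 484.56 = 365783.40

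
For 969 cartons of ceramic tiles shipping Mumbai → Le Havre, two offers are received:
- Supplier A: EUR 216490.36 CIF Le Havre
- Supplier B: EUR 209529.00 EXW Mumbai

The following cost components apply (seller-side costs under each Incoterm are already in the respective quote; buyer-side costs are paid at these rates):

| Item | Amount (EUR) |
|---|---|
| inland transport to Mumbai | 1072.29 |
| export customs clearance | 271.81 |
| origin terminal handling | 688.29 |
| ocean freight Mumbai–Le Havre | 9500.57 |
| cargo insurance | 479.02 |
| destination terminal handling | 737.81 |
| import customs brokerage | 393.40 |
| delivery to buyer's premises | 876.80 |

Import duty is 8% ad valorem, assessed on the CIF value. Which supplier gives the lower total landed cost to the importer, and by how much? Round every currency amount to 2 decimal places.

Supplier A (CIF):
The CIF price already equals the CIF value: 216490.36
Import duty = 216490.36 × 8% = 17319.23
Buyer bears (A): 737.81 + 393.40 + 876.80 = 2008.01
Landed cost (A) = invoice 216490.36 + 2008.01 + duty 17319.23 = 235817.60
Supplier B (EXW):
CIF value = EXW price + inland to port + export clearance + origin terminal + freight + insurance = 209529.00 + 1072.29 + 271.81 + 688.29 + 9500.57 + 479.02 = 221540.98
Import duty = 221540.98 × 8% = 17723.28
Buyer bears (B): 1072.29 + 271.81 + 688.29 + 9500.57 + 479.02 + 737.81 + 393.40 + 876.80 = 14019.99
Landed cost (B) = invoice 209529.00 + 14019.99 + duty 17723.28 = 241272.27
Difference = |235817.60 − 241272.27| = 5454.67

Supplier A is cheaper by EUR 5454.67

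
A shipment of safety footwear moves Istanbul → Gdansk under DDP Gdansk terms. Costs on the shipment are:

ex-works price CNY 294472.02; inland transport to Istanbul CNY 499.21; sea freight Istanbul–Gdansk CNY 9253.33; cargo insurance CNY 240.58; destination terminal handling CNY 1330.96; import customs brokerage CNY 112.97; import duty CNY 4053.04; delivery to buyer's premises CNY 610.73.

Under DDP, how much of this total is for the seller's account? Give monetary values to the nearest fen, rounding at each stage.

DDP: the seller bears all costs including import duty.
Seller's account: goods 294472.02 + inland to port 499.21 + freight 9253.33 + insurance 240.58 + destination terminal 1330.96 + brokerage 112.97 + duty 4053.04 + delivery 610.73 = 310572.84
Buyer's account: 0.00

Seller's account: CNY 310572.84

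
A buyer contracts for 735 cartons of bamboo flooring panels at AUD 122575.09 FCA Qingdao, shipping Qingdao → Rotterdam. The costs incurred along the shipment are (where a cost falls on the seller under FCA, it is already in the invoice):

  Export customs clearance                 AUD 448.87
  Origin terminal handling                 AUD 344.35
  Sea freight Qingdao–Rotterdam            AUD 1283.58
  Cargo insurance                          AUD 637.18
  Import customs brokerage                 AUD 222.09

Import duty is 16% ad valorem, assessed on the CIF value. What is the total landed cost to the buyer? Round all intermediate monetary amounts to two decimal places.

FCA: the seller delivers export-cleared goods to the carrier; the buyer bears costs from that point.
Already in the invoice (seller's account under FCA): export clearance — exclude.
CIF value = FCA price + origin terminal + freight + insurance = 122575.09 + 344.35 + 1283.58 + 637.18 = 124840.20
Import duty = 124840.20 × 16% = 19974.43
Buyer bears: origin terminal 344.35 + freight 1283.58 + insurance 637.18 + brokerage 222.09 + duty 19974.43 = 22461.63
Landed cost = invoice 122575.09 + 22461.63 = 145036.72

Total landed cost: AUD 145036.72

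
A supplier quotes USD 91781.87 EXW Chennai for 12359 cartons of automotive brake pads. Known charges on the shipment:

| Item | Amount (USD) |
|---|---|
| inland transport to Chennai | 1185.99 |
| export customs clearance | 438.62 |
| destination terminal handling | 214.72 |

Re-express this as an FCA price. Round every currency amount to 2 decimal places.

FCA price: USD 93406.48

Not relevant to the conversion: destination terminal — on the buyer under both terms; not part of either seller's price.
From EXW to FCA, the seller additionally bears: inland to port, export clearance.
FCA price = 91781.87 + 1185.99 + 438.62 = 93406.48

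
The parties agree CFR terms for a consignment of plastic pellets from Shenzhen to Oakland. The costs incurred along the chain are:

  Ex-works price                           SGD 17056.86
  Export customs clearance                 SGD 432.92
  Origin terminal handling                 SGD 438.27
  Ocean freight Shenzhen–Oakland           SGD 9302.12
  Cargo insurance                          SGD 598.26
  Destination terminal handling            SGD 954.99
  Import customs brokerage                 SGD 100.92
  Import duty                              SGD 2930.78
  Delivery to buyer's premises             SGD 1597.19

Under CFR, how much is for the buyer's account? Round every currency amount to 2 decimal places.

CFR: the seller pays costs through ocean freight to the destination port, but not insurance.
Seller's account: goods 17056.86 + export clearance 432.92 + origin terminal 438.27 + freight 9302.12 = 27230.17
Buyer's account: insurance 598.26 + destination terminal 954.99 + brokerage 100.92 + duty 2930.78 + delivery 1597.19 = 6182.14

Buyer's account: SGD 6182.14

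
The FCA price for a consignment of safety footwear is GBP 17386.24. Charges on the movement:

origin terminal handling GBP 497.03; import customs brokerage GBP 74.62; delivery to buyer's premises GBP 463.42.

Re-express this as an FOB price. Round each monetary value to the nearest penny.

FOB price: GBP 17883.27

Not relevant to the conversion: delivery, brokerage — on the buyer under both terms; not part of either seller's price.
From FCA to FOB, the seller additionally bears: origin terminal.
FOB price = 17386.24 + 497.03 = 17883.27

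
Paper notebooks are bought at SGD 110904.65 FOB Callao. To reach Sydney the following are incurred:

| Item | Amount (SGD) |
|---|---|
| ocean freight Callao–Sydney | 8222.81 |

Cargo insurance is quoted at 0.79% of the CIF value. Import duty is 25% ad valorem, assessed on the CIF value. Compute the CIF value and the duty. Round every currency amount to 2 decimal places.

CIF value: SGD 120076.06; import duty: SGD 30019.02

Let C be the CIF value. C = FOB price + freight + 0.79% × C
C − 0.79% × C = 110904.65 + 8222.81
0.9921 × C = 119127.46
C = 119127.46 / 0.9921 = 120076.06
Insurance premium = 0.79% × 120076.06 = 948.60
Import duty = 120076.06 × 25% = 30019.02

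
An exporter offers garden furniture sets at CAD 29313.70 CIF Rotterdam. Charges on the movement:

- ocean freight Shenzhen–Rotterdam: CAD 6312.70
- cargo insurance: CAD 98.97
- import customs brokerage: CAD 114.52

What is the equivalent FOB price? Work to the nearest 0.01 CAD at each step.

FOB price: CAD 22902.03

Not relevant to the conversion: brokerage — on the buyer under both terms; not part of either seller's price.
From CIF to FOB, the seller no longer bears: freight, insurance.
FOB price = 29313.70 − 6312.70 − 98.97 = 22902.03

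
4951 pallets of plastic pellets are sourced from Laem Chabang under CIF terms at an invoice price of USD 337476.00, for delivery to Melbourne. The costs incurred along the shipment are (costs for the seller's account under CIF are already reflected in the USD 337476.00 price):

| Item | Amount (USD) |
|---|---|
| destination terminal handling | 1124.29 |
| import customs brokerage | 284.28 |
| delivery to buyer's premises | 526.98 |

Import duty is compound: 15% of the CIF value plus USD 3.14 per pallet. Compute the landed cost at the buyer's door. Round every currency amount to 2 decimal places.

Total landed cost: USD 405579.09

CIF: the seller pays costs through ocean freight and marine insurance to the destination port.
The CIF price already equals the CIF value: 337476.00
Ad valorem component: 337476.00 × 15% = 50621.40
Specific component: 4951 × 3.14 = 15546.14
Import duty = 50621.40 + 15546.14 = 66167.54
Buyer bears: destination terminal 1124.29 + brokerage 284.28 + delivery 526.98 + duty 66167.54 = 68103.09
Landed cost = invoice 337476.00 + 68103.09 = 405579.09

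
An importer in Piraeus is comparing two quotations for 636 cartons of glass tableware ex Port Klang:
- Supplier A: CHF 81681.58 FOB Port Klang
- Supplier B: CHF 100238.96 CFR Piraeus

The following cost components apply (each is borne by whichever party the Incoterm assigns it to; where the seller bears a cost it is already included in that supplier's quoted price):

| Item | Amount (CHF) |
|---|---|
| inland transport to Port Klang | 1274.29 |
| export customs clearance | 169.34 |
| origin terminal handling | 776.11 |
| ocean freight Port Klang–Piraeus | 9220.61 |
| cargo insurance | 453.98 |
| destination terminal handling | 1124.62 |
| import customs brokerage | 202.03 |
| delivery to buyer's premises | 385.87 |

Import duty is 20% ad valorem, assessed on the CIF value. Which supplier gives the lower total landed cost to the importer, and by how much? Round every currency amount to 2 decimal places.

Supplier A is cheaper by CHF 11204.13

Supplier A (FOB):
CIF value = FOB price + freight + insurance = 81681.58 + 9220.61 + 453.98 = 91356.17
Import duty = 91356.17 × 20% = 18271.23
Buyer bears (A): 9220.61 + 453.98 + 1124.62 + 202.03 + 385.87 = 11387.11
Landed cost (A) = invoice 81681.58 + 11387.11 + duty 18271.23 = 111339.92
Supplier B (CFR):
CIF value = CFR price + insurance = 100238.96 + 453.98 = 100692.94
Import duty = 100692.94 × 20% = 20138.59
Buyer bears (B): 453.98 + 1124.62 + 202.03 + 385.87 = 2166.50
Landed cost (B) = invoice 100238.96 + 2166.50 + duty 20138.59 = 122544.05
Difference = |111339.92 − 122544.05| = 11204.13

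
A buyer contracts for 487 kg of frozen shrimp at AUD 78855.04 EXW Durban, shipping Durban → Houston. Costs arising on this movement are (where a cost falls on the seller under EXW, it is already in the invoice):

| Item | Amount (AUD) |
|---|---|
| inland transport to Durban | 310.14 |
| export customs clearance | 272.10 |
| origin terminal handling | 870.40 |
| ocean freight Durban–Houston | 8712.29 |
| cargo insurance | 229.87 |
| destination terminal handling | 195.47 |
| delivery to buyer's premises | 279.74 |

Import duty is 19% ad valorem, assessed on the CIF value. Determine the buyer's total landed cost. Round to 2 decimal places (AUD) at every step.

Total landed cost: AUD 106682.52

EXW: the seller makes goods available at their premises; the buyer bears all onward costs.
CIF value = EXW price + inland to port + export clearance + origin terminal + freight + insurance = 78855.04 + 310.14 + 272.10 + 870.40 + 8712.29 + 229.87 = 89249.84
Import duty = 89249.84 × 19% = 16957.47
Buyer bears: inland to port 310.14 + export clearance 272.10 + origin terminal 870.40 + freight 8712.29 + insurance 229.87 + destination terminal 195.47 + delivery 279.74 + duty 16957.47 = 27827.48
Landed cost = invoice 78855.04 + 27827.48 = 106682.52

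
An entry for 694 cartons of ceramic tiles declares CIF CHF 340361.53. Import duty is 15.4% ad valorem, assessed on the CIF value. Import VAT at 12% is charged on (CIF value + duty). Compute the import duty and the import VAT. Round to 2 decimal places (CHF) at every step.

Import duty: CHF 52415.68; import VAT: CHF 47133.27

Import duty = 340361.53 × 15.4% = 52415.68
VAT base = CIF + duty = 340361.53 + 52415.68 = 392777.21
Import VAT = 392777.21 × 12% = 47133.27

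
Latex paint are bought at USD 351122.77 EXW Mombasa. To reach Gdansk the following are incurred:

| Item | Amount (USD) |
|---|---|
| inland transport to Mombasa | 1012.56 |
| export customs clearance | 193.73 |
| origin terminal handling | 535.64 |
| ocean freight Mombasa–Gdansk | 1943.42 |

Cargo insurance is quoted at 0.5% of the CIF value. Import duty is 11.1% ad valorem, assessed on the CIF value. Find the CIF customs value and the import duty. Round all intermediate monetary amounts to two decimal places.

Let C be the CIF value. C = EXW price + pre-shipment costs + freight + 0.5% × C
C − 0.5% × C = 351122.77 + 1012.56 + 193.73 + 535.64 + 1943.42
0.995 × C = 354808.12
C = 354808.12 / 0.995 = 356591.08
Insurance premium = 0.5% × 356591.08 = 1782.96
Import duty = 356591.08 × 11.1% = 39581.61

CIF value: USD 356591.08; import duty: USD 39581.61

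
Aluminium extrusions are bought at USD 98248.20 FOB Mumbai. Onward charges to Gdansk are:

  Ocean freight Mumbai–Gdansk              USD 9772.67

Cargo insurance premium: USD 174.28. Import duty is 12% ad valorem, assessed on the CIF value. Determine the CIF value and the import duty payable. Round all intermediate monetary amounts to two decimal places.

CIF value: USD 108195.15; import duty: USD 12983.42

CIF = FOB price + freight + insurance
CIF = 98248.20 + 9772.67 + 174.28 = 108195.15
Import duty = 108195.15 × 12% = 12983.42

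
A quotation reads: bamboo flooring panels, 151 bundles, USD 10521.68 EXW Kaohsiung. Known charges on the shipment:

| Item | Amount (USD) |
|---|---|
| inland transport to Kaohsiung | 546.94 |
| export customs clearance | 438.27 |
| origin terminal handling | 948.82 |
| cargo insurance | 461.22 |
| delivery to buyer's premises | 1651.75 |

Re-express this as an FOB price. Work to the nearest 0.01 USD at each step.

Not relevant to the conversion: insurance, delivery — on the buyer under both terms; not part of either seller's price.
From EXW to FOB, the seller additionally bears: inland to port, export clearance, origin terminal.
FOB price = 10521.68 + 546.94 + 438.27 + 948.82 = 12455.71

FOB price: USD 12455.71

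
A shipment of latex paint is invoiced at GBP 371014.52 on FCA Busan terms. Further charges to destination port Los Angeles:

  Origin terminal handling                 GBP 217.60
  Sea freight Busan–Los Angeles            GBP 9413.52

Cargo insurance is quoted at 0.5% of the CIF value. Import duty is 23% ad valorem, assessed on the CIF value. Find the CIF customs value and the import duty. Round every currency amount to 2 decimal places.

CIF value: GBP 382558.43; import duty: GBP 87988.44

Let C be the CIF value. C = FCA price + pre-shipment costs + freight + 0.5% × C
C − 0.5% × C = 371014.52 + 217.60 + 9413.52
0.995 × C = 380645.64
C = 380645.64 / 0.995 = 382558.43
Insurance premium = 0.5% × 382558.43 = 1912.79
Import duty = 382558.43 × 23% = 87988.44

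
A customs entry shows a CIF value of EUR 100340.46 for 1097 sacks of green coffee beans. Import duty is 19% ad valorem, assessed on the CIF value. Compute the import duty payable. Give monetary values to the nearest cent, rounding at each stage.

Import duty = 100340.46 × 19% = 19064.69

Import duty: EUR 19064.69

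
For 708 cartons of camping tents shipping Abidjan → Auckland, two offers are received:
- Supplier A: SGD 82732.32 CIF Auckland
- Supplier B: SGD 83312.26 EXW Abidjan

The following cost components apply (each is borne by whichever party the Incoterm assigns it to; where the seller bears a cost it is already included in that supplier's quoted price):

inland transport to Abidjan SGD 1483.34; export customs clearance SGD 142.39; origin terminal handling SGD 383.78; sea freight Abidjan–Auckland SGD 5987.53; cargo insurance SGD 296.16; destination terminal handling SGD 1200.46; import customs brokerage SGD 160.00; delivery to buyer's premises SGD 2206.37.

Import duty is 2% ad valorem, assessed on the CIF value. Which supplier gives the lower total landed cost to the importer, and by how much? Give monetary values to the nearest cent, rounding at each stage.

Supplier A is cheaper by SGD 9050.60

Supplier A (CIF):
The CIF price already equals the CIF value: 82732.32
Import duty = 82732.32 × 2% = 1654.65
Buyer bears (A): 1200.46 + 160.00 + 2206.37 = 3566.83
Landed cost (A) = invoice 82732.32 + 3566.83 + duty 1654.65 = 87953.80
Supplier B (EXW):
CIF value = EXW price + inland to port + export clearance + origin terminal + freight + insurance = 83312.26 + 1483.34 + 142.39 + 383.78 + 5987.53 + 296.16 = 91605.46
Import duty = 91605.46 × 2% = 1832.11
Buyer bears (B): 1483.34 + 142.39 + 383.78 + 5987.53 + 296.16 + 1200.46 + 160.00 + 2206.37 = 11860.03
Landed cost (B) = invoice 83312.26 + 11860.03 + duty 1832.11 = 97004.40
Difference = |87953.80 − 97004.40| = 9050.60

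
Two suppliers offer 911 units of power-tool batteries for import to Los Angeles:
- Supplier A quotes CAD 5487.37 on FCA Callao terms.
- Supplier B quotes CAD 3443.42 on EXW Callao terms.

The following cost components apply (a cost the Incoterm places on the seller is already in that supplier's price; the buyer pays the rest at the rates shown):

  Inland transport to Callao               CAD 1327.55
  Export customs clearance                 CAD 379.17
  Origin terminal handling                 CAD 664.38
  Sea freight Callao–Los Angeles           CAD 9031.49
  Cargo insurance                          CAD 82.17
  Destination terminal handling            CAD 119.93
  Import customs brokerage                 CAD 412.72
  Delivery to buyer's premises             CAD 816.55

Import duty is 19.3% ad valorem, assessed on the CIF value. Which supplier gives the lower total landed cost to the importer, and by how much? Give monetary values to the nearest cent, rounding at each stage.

Supplier B is cheaper by CAD 402.31

Supplier A (FCA):
CIF value = FCA price + origin terminal + freight + insurance = 5487.37 + 664.38 + 9031.49 + 82.17 = 15265.41
Import duty = 15265.41 × 19.3% = 2946.22
Buyer bears (A): 664.38 + 9031.49 + 82.17 + 119.93 + 412.72 + 816.55 = 11127.24
Landed cost (A) = invoice 5487.37 + 11127.24 + duty 2946.22 = 19560.83
Supplier B (EXW):
CIF value = EXW price + inland to port + export clearance + origin terminal + freight + insurance = 3443.42 + 1327.55 + 379.17 + 664.38 + 9031.49 + 82.17 = 14928.18
Import duty = 14928.18 × 19.3% = 2881.14
Buyer bears (B): 1327.55 + 379.17 + 664.38 + 9031.49 + 82.17 + 119.93 + 412.72 + 816.55 = 12833.96
Landed cost (B) = invoice 3443.42 + 12833.96 + duty 2881.14 = 19158.52
Difference = |19560.83 − 19158.52| = 402.31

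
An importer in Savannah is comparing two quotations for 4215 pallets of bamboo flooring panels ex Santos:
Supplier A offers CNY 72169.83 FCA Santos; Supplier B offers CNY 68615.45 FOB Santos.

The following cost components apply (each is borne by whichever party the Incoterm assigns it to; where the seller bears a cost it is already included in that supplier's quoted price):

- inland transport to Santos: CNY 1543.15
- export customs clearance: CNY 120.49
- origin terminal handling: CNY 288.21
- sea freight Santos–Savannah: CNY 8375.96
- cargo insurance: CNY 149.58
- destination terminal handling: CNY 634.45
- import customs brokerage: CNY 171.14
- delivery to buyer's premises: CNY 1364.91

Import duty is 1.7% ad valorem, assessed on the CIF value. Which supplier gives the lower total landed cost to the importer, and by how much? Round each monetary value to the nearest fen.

Supplier A (FCA):
CIF value = FCA price + origin terminal + freight + insurance = 72169.83 + 288.21 + 8375.96 + 149.58 = 80983.58
Import duty = 80983.58 × 1.7% = 1376.72
Buyer bears (A): 288.21 + 8375.96 + 149.58 + 634.45 + 171.14 + 1364.91 = 10984.25
Landed cost (A) = invoice 72169.83 + 10984.25 + duty 1376.72 = 84530.80
Supplier B (FOB):
CIF value = FOB price + freight + insurance = 68615.45 + 8375.96 + 149.58 = 77140.99
Import duty = 77140.99 × 1.7% = 1311.40
Buyer bears (B): 8375.96 + 149.58 + 634.45 + 171.14 + 1364.91 = 10696.04
Landed cost (B) = invoice 68615.45 + 10696.04 + duty 1311.40 = 80622.89
Difference = |84530.80 − 80622.89| = 3907.91

Supplier B is cheaper by CNY 3907.91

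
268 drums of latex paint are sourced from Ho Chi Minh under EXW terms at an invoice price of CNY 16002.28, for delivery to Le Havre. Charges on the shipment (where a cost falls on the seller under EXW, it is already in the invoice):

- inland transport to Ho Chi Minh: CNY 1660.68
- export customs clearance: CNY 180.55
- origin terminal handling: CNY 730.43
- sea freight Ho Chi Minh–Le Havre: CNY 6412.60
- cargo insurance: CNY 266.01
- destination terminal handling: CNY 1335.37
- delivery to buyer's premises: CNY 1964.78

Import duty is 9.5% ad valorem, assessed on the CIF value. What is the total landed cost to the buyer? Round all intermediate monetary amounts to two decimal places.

Total landed cost: CNY 30951.69

EXW: the seller makes goods available at their premises; the buyer bears all onward costs.
CIF value = EXW price + inland to port + export clearance + origin terminal + freight + insurance = 16002.28 + 1660.68 + 180.55 + 730.43 + 6412.60 + 266.01 = 25252.55
Import duty = 25252.55 × 9.5% = 2398.99
Buyer bears: inland to port 1660.68 + export clearance 180.55 + origin terminal 730.43 + freight 6412.60 + insurance 266.01 + destination terminal 1335.37 + delivery 1964.78 + duty 2398.99 = 14949.41
Landed cost = invoice 16002.28 + 14949.41 = 30951.69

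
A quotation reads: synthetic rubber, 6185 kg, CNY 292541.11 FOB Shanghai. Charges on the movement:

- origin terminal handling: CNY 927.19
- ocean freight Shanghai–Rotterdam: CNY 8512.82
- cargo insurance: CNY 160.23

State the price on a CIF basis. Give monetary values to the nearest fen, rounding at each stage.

CIF price: CNY 301214.16

Not relevant to the conversion: origin terminal — on the seller under both FOB and CIF; already in the FOB price and stays in the CIF price.
From FOB to CIF, the seller additionally bears: freight, insurance.
CIF price = 292541.11 + 8512.82 + 160.23 = 301214.16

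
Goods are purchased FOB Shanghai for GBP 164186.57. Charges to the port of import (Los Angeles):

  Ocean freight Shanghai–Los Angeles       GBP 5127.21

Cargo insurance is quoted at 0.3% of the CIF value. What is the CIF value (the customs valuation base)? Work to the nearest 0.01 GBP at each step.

Let C be the CIF value. C = FOB price + freight + 0.3% × C
C − 0.3% × C = 164186.57 + 5127.21
0.997 × C = 169313.78
C = 169313.78 / 0.997 = 169823.25
Insurance premium = 0.3% × 169823.25 = 509.47

CIF value: GBP 169823.25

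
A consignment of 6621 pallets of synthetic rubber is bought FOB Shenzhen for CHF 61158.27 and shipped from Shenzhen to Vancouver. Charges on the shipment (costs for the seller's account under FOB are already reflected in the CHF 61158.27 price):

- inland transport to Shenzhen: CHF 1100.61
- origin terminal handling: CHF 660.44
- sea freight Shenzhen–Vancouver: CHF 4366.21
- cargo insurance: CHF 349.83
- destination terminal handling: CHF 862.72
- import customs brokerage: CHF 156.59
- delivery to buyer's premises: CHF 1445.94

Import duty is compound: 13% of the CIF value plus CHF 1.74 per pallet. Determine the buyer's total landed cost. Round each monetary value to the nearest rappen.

FOB: the seller bears costs until goods are on board at the origin port; the buyer bears freight, insurance and all costs thereafter.
Already in the invoice (seller's account under FOB): inland to port, origin terminal — exclude.
CIF value = FOB price + freight + insurance = 61158.27 + 4366.21 + 349.83 = 65874.31
Ad valorem component: 65874.31 × 13% = 8563.66
Specific component: 6621 × 1.74 = 11520.54
Import duty = 8563.66 + 11520.54 = 20084.20
Buyer bears: freight 4366.21 + insurance 349.83 + destination terminal 862.72 + brokerage 156.59 + delivery 1445.94 + duty 20084.20 = 27265.49
Landed cost = invoice 61158.27 + 27265.49 = 88423.76

Total landed cost: CHF 88423.76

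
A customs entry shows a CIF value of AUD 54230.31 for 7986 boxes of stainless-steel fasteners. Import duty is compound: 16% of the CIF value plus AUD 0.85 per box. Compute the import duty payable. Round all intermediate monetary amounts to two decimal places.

Ad valorem component: 54230.31 × 16% = 8676.85
Specific component: 7986 × 0.85 = 6788.10
Import duty = 8676.85 + 6788.10 = 15464.95

Import duty: AUD 15464.95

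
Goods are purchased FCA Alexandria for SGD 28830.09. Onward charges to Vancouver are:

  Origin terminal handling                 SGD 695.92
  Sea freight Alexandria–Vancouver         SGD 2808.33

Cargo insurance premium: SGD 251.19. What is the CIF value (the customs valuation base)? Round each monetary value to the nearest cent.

CIF value: SGD 32585.53

CIF = FCA price + pre-shipment costs + freight + insurance
CIF = 28830.09 + 695.92 + 2808.33 + 251.19 = 32585.53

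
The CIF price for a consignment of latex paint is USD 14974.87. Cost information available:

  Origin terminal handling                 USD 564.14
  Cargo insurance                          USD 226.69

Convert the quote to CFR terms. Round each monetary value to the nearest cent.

Not relevant to the conversion: origin terminal — on the seller under both CIF and CFR; already in the CIF price and stays in the CFR price.
From CIF to CFR, the seller no longer bears: insurance.
CFR price = 14974.87 − 226.69 = 14748.18

CFR price: USD 14748.18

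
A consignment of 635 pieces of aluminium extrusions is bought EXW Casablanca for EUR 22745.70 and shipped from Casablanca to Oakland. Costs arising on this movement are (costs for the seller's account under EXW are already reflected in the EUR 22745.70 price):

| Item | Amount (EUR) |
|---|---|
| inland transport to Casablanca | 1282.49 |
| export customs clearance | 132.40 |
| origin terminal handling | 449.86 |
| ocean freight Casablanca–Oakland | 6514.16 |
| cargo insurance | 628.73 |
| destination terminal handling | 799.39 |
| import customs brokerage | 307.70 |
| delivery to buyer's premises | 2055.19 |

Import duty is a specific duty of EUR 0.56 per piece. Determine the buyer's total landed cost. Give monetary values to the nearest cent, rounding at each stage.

EXW: the seller makes goods available at their premises; the buyer bears all onward costs.
CIF value = EXW price + inland to port + export clearance + origin terminal + freight + insurance = 22745.70 + 1282.49 + 132.40 + 449.86 + 6514.16 + 628.73 = 31753.34
Import duty = 635 × 0.56 = 355.60
Buyer bears: inland to port 1282.49 + export clearance 132.40 + origin terminal 449.86 + freight 6514.16 + insurance 628.73 + destination terminal 799.39 + brokerage 307.70 + delivery 2055.19 + duty 355.60 = 12525.52
Landed cost = invoice 22745.70 + 12525.52 = 35271.22

Total landed cost: EUR 35271.22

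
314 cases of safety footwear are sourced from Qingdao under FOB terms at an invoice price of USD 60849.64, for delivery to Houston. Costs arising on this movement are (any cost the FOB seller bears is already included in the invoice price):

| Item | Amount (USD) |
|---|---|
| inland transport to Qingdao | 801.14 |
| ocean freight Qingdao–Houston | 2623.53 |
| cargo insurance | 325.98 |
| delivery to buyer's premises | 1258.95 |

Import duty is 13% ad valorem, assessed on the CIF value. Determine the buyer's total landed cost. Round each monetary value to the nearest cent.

Total landed cost: USD 73351.99

FOB: the seller bears costs until goods are on board at the origin port; the buyer bears freight, insurance and all costs thereafter.
Already in the invoice (seller's account under FOB): inland to port — exclude.
CIF value = FOB price + freight + insurance = 60849.64 + 2623.53 + 325.98 = 63799.15
Import duty = 63799.15 × 13% = 8293.89
Buyer bears: freight 2623.53 + insurance 325.98 + delivery 1258.95 + duty 8293.89 = 12502.35
Landed cost = invoice 60849.64 + 12502.35 = 73351.99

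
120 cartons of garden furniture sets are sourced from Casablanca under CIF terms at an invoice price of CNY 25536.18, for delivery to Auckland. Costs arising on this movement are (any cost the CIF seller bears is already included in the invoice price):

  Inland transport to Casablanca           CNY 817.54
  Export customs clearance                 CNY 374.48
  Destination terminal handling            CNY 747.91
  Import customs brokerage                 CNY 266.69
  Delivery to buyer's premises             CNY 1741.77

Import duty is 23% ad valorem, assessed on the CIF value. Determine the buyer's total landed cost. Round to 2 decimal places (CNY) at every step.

Total landed cost: CNY 34165.87

CIF: the seller pays costs through ocean freight and marine insurance to the destination port.
Already in the invoice (seller's account under CIF): inland to port, export clearance — exclude.
The CIF price already equals the CIF value: 25536.18
Import duty = 25536.18 × 23% = 5873.32
Buyer bears: destination terminal 747.91 + brokerage 266.69 + delivery 1741.77 + duty 5873.32 = 8629.69
Landed cost = invoice 25536.18 + 8629.69 = 34165.87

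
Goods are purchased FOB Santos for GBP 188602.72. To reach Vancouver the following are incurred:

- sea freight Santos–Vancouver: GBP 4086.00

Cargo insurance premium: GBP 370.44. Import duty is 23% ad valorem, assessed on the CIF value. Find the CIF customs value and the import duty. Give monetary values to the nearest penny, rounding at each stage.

CIF = FOB price + freight + insurance
CIF = 188602.72 + 4086.00 + 370.44 = 193059.16
Import duty = 193059.16 × 23% = 44403.61

CIF value: GBP 193059.16; import duty: GBP 44403.61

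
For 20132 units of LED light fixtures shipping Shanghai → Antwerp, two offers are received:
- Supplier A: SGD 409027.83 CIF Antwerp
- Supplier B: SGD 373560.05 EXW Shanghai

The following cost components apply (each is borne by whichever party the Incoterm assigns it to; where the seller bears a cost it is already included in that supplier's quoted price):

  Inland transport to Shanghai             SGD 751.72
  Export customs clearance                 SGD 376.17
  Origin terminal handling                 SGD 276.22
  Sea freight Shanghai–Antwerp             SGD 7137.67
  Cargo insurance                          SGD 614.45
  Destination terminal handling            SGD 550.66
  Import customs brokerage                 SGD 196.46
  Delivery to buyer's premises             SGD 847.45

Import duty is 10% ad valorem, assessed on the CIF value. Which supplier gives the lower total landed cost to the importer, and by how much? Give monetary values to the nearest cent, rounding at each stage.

Supplier B is cheaper by SGD 28942.70

Supplier A (CIF):
The CIF price already equals the CIF value: 409027.83
Import duty = 409027.83 × 10% = 40902.78
Buyer bears (A): 550.66 + 196.46 + 847.45 = 1594.57
Landed cost (A) = invoice 409027.83 + 1594.57 + duty 40902.78 = 451525.18
Supplier B (EXW):
CIF value = EXW price + inland to port + export clearance + origin terminal + freight + insurance = 373560.05 + 751.72 + 376.17 + 276.22 + 7137.67 + 614.45 = 382716.28
Import duty = 382716.28 × 10% = 38271.63
Buyer bears (B): 751.72 + 376.17 + 276.22 + 7137.67 + 614.45 + 550.66 + 196.46 + 847.45 = 10750.80
Landed cost (B) = invoice 373560.05 + 10750.80 + duty 38271.63 = 422582.48
Difference = |451525.18 − 422582.48| = 28942.70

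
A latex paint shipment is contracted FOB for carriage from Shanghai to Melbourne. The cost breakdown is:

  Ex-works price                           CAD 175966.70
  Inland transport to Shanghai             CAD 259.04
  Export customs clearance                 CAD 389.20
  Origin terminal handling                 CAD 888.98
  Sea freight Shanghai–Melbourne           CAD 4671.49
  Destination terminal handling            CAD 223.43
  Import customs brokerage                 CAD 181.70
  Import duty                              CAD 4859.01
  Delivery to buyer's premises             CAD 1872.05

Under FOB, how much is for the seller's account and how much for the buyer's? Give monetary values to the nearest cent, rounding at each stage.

Seller: CAD 177503.92; buyer: CAD 11807.68

FOB: the seller bears costs until goods are on board at the origin port; the buyer bears freight, insurance and all costs thereafter.
Seller's account: goods 175966.70 + inland to port 259.04 + export clearance 389.20 + origin terminal 888.98 = 177503.92
Buyer's account: freight 4671.49 + destination terminal 223.43 + brokerage 181.70 + duty 4859.01 + delivery 1872.05 = 11807.68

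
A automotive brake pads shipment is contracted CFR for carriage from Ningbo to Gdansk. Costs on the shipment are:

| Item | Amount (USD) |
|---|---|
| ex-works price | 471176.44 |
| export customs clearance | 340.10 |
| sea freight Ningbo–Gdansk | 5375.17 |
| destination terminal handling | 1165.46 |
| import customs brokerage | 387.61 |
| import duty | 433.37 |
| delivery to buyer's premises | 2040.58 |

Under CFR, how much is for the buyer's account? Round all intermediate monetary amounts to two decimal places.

Buyer's account: USD 4027.02

CFR: the seller pays costs through ocean freight to the destination port, but not insurance.
Seller's account: goods 471176.44 + export clearance 340.10 + freight 5375.17 = 476891.71
Buyer's account: destination terminal 1165.46 + brokerage 387.61 + duty 433.37 + delivery 2040.58 = 4027.02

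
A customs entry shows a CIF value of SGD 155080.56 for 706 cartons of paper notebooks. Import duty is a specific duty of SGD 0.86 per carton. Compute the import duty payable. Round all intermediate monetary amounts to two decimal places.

Import duty = 706 × 0.86 = 607.16

Import duty: SGD 607.16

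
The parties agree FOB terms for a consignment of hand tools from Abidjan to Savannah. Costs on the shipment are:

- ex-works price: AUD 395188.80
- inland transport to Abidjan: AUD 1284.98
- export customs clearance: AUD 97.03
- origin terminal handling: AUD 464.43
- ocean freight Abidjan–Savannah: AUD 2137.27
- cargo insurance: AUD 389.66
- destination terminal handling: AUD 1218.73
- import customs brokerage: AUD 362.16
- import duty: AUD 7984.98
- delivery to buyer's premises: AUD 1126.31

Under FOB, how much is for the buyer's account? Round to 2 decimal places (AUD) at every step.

FOB: the seller bears costs until goods are on board at the origin port; the buyer bears freight, insurance and all costs thereafter.
Seller's account: goods 395188.80 + inland to port 1284.98 + export clearance 97.03 + origin terminal 464.43 = 397035.24
Buyer's account: freight 2137.27 + insurance 389.66 + destination terminal 1218.73 + brokerage 362.16 + duty 7984.98 + delivery 1126.31 = 13219.11

Buyer's account: AUD 13219.11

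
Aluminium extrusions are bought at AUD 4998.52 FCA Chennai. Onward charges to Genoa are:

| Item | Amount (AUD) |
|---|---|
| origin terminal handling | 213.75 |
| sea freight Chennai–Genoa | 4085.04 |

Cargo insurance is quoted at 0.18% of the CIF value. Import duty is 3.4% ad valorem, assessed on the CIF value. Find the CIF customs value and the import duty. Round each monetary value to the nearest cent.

CIF value: AUD 9314.08; import duty: AUD 316.68

Let C be the CIF value. C = FCA price + pre-shipment costs + freight + 0.18% × C
C − 0.18% × C = 4998.52 + 213.75 + 4085.04
0.9982 × C = 9297.31
C = 9297.31 / 0.9982 = 9314.08
Insurance premium = 0.18% × 9314.08 = 16.77
Import duty = 9314.08 × 3.4% = 316.68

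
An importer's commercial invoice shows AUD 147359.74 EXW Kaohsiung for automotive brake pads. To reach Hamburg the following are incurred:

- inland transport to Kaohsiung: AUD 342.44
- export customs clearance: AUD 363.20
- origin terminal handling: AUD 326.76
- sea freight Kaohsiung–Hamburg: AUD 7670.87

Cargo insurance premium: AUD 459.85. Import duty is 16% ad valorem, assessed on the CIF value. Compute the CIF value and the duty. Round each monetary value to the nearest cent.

CIF value: AUD 156522.86; import duty: AUD 25043.66

CIF = EXW price + pre-shipment costs + freight + insurance
CIF = 147359.74 + 342.44 + 363.20 + 326.76 + 7670.87 + 459.85 = 156522.86
Import duty = 156522.86 × 16% = 25043.66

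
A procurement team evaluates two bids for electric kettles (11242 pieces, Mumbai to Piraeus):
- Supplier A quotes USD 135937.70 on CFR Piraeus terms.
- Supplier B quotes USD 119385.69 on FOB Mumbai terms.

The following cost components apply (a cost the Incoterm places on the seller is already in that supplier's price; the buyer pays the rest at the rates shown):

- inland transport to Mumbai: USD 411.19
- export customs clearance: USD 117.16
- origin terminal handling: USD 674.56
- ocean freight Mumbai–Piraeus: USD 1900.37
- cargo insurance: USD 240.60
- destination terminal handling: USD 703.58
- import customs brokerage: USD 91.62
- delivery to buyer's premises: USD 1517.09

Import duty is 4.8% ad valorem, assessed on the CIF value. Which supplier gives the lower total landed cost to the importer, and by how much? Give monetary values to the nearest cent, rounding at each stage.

Supplier B is cheaper by USD 15354.92

Supplier A (CFR):
CIF value = CFR price + insurance = 135937.70 + 240.60 = 136178.30
Import duty = 136178.30 × 4.8% = 6536.56
Buyer bears (A): 240.60 + 703.58 + 91.62 + 1517.09 = 2552.89
Landed cost (A) = invoice 135937.70 + 2552.89 + duty 6536.56 = 145027.15
Supplier B (FOB):
CIF value = FOB price + freight + insurance = 119385.69 + 1900.37 + 240.60 = 121526.66
Import duty = 121526.66 × 4.8% = 5833.28
Buyer bears (B): 1900.37 + 240.60 + 703.58 + 91.62 + 1517.09 = 4453.26
Landed cost (B) = invoice 119385.69 + 4453.26 + duty 5833.28 = 129672.23
Difference = |145027.15 − 129672.23| = 15354.92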